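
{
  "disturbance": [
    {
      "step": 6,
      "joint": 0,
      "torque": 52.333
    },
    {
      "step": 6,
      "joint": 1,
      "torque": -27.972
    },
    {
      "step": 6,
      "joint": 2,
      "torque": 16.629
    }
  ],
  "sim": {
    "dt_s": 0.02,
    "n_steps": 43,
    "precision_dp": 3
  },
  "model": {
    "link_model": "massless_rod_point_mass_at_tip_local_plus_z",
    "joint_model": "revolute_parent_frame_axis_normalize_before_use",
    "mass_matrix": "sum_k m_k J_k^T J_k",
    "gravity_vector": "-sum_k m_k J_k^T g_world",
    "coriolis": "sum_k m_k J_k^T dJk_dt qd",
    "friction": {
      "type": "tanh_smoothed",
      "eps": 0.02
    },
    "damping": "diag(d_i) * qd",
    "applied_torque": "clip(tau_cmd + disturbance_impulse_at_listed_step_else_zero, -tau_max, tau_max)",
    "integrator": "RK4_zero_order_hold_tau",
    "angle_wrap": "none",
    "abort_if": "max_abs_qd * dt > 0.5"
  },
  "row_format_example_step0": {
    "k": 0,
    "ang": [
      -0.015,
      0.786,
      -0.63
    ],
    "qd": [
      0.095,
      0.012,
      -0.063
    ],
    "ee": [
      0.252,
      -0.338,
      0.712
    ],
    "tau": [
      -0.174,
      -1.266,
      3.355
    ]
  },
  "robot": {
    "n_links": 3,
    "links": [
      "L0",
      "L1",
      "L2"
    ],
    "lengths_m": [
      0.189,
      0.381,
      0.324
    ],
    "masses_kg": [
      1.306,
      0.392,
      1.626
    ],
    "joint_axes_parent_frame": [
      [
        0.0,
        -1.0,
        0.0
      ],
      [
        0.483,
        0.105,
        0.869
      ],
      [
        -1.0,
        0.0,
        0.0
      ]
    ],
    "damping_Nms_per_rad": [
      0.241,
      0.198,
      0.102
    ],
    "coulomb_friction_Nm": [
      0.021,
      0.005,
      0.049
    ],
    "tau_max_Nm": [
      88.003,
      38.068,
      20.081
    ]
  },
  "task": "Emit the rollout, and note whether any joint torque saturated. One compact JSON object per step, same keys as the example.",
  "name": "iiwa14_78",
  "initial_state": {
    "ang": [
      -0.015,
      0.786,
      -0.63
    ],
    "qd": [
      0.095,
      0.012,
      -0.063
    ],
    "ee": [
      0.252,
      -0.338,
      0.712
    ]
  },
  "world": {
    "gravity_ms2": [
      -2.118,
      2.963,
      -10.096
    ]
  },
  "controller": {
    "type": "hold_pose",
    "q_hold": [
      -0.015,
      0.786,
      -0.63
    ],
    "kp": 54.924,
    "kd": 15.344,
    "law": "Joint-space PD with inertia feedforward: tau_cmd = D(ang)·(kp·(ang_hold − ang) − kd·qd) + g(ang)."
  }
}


{"k":1,"ang":[-0.013,0.786,-0.631],"qd":[0.063,0.009,-0.033],"ee":[0.251,-0.338,0.712],"tau":[0.122,-1.387,3.378]}
{"k":2,"ang":[-0.012,0.786,-0.631],"qd":[0.04,0.006,-0.014],"ee":[0.251,-0.338,0.712],"tau":[0.351,-1.483,3.4]}
{"k":3,"ang":[-0.012,0.786,-0.632],"qd":[0.022,-0.0,-0.005],"ee":[0.25,-0.338,0.712],"tau":[0.528,-1.558,3.423]}
{"k":4,"ang":[-0.011,0.786,-0.632],"qd":[0.01,-0.004,-0.001],"ee":[0.25,-0.338,0.712],"tau":[0.664,-1.618,3.445]}
{"k":5,"ang":[-0.011,0.786,-0.632],"qd":[0.002,-0.004,0.001],"ee":[0.25,-0.338,0.712],"tau":[0.766,-1.664,3.464]}
{"k":6,"ang":[-0.011,0.786,-0.632],"qd":[-0.002,-0.003,0.002],"ee":[0.25,-0.338,0.712],"tau":[53.176,-29.672,20.081]}
{"k":7,"ang":[-0.011,0.768,-0.631],"qd":[0.101,-1.767,0.126],"ee":[0.243,-0.337,0.716],"tau":[-15.885,7.176,-1.803]}
{"k":8,"ang":[-0.008,0.742,-0.627],"qd":[0.187,-0.897,0.199],"ee":[0.231,-0.335,0.723],"tau":[-11.966,4.997,-0.535]}
{"k":9,"ang":[-0.004,0.728,-0.623],"qd":[0.17,-0.445,0.185],"ee":[0.224,-0.334,0.727],"tau":[-8.909,3.345,0.429]}
{"k":10,"ang":[-0.001,0.722,-0.62],"qd":[0.121,-0.208,0.132],"ee":[0.219,-0.333,0.73],"tau":[-6.533,2.086,1.173]}
{"k":11,"ang":[0.001,0.719,-0.618],"qd":[0.067,-0.08,0.071],"ee":[0.216,-0.332,0.731],"tau":[-4.69,1.123,1.75]}
{"k":12,"ang":[0.002,0.718,-0.617],"qd":[0.021,-0.007,0.018],"ee":[0.215,-0.332,0.732],"tau":[-3.264,0.386,2.198]}
{"k":13,"ang":[0.002,0.719,-0.617],"qd":[-0.009,0.055,-0.009],"ee":[0.215,-0.332,0.732],"tau":[-2.167,-0.177,2.531]}
{"k":14,"ang":[0.001,0.72,-0.617],"qd":[-0.026,0.11,-0.017],"ee":[0.216,-0.332,0.731],"tau":[-1.329,-0.606,2.777]}
{"k":15,"ang":[0.001,0.723,-0.618],"qd":[-0.038,0.145,-0.022],"ee":[0.217,-0.333,0.731],"tau":[-0.686,-0.932,2.963]}
{"k":16,"ang":[-0.0,0.726,-0.618],"qd":[-0.047,0.163,-0.026],"ee":[0.219,-0.333,0.73],"tau":[-0.195,-1.179,3.104]}
{"k":17,"ang":[-0.001,0.729,-0.619],"qd":[-0.053,0.171,-0.028],"ee":[0.221,-0.333,0.729],"tau":[0.178,-1.365,3.211]}
{"k":18,"ang":[-0.002,0.733,-0.619],"qd":[-0.056,0.173,-0.029],"ee":[0.223,-0.334,0.728],"tau":[0.461,-1.506,3.292]}
{"k":19,"ang":[-0.003,0.736,-0.62],"qd":[-0.057,0.171,-0.029],"ee":[0.225,-0.334,0.727],"tau":[0.674,-1.611,3.352]}
{"k":20,"ang":[-0.004,0.739,-0.621],"qd":[-0.056,0.166,-0.028],"ee":[0.227,-0.334,0.726],"tau":[0.833,-1.688,3.397]}
{"k":21,"ang":[-0.005,0.743,-0.621],"qd":[-0.054,0.159,-0.026],"ee":[0.229,-0.335,0.725],"tau":[0.95,-1.745,3.431]}
{"k":22,"ang":[-0.007,0.746,-0.622],"qd":[-0.051,0.152,-0.025],"ee":[0.231,-0.335,0.724],"tau":[1.035,-1.786,3.456]}
{"k":23,"ang":[-0.008,0.749,-0.622],"qd":[-0.048,0.144,-0.023],"ee":[0.233,-0.335,0.723],"tau":[1.096,-1.815,3.473]}
{"k":24,"ang":[-0.008,0.752,-0.622],"qd":[-0.044,0.136,-0.021],"ee":[0.235,-0.335,0.722],"tau":[1.138,-1.835,3.486]}
{"k":25,"ang":[-0.009,0.754,-0.623],"qd":[-0.04,0.127,-0.019],"ee":[0.236,-0.335,0.721],"tau":[1.167,-1.849,3.496]}
{"k":26,"ang":[-0.01,0.757,-0.623],"qd":[-0.037,0.119,-0.018],"ee":[0.238,-0.336,0.72],"tau":[1.185,-1.857,3.502]}
{"k":27,"ang":[-0.011,0.759,-0.624],"qd":[-0.033,0.111,-0.016],"ee":[0.239,-0.336,0.72],"tau":[1.195,-1.861,3.506]}
{"k":28,"ang":[-0.011,0.761,-0.624],"qd":[-0.03,0.103,-0.015],"ee":[0.24,-0.336,0.719],"tau":[1.2,-1.863,3.509]}
{"k":29,"ang":[-0.012,0.763,-0.624],"qd":[-0.026,0.096,-0.014],"ee":[0.241,-0.336,0.718],"tau":[1.2,-1.863,3.511]}
{"k":30,"ang":[-0.012,0.765,-0.624],"qd":[-0.023,0.089,-0.013],"ee":[0.242,-0.336,0.718],"tau":[1.198,-1.861,3.512]}
{"k":31,"ang":[-0.013,0.767,-0.625],"qd":[-0.021,0.082,-0.012],"ee":[0.243,-0.336,0.717],"tau":[1.194,-1.859,3.512]}
{"k":32,"ang":[-0.013,0.768,-0.625],"qd":[-0.018,0.075,-0.012],"ee":[0.244,-0.337,0.717],"tau":[1.189,-1.856,3.512]}
{"k":33,"ang":[-0.014,0.77,-0.625],"qd":[-0.016,0.069,-0.011],"ee":[0.245,-0.337,0.716],"tau":[1.183,-1.852,3.512]}
{"k":34,"ang":[-0.014,0.771,-0.625],"qd":[-0.014,0.063,-0.01],"ee":[0.246,-0.337,0.716],"tau":[1.177,-1.849,3.511]}
{"k":35,"ang":[-0.014,0.772,-0.626],"qd":[-0.013,0.058,-0.01],"ee":[0.246,-0.337,0.716],"tau":[1.17,-1.845,3.511]}
{"k":36,"ang":[-0.014,0.773,-0.626],"qd":[-0.011,0.053,-0.009],"ee":[0.247,-0.337,0.715],"tau":[1.164,-1.842,3.51]}
{"k":37,"ang":[-0.015,0.774,-0.626],"qd":[-0.01,0.048,-0.009],"ee":[0.247,-0.337,0.715],"tau":[1.158,-1.839,3.509]}
{"k":38,"ang":[-0.015,0.775,-0.626],"qd":[-0.009,0.044,-0.008],"ee":[0.248,-0.337,0.715],"tau":[1.153,-1.836,3.509]}
{"k":39,"ang":[-0.015,0.776,-0.626],"qd":[-0.008,0.04,-0.008],"ee":[0.248,-0.337,0.715],"tau":[1.147,-1.833,3.508]}
{"k":40,"ang":[-0.015,0.777,-0.626],"qd":[-0.007,0.036,-0.008],"ee":[0.249,-0.337,0.714],"tau":[1.142,-1.83,3.508]}
{"k":41,"ang":[-0.015,0.778,-0.627],"qd":[-0.006,0.033,-0.007],"ee":[0.249,-0.337,0.714],"tau":[1.138,-1.828,3.507]}
{"k":42,"ang":[-0.015,0.778,-0.627],"qd":[-0.005,0.03,-0.007],"ee":[0.249,-0.337,0.714],"tau":[1.134,-1.825,3.507]}
{"k":43,"ang":[-0.015,0.779,-0.627],"qd":[-0.004,0.028,-0.007],"ee":[0.25,-0.337,0.714]}
{"summary": "any joint saturated: yes"}


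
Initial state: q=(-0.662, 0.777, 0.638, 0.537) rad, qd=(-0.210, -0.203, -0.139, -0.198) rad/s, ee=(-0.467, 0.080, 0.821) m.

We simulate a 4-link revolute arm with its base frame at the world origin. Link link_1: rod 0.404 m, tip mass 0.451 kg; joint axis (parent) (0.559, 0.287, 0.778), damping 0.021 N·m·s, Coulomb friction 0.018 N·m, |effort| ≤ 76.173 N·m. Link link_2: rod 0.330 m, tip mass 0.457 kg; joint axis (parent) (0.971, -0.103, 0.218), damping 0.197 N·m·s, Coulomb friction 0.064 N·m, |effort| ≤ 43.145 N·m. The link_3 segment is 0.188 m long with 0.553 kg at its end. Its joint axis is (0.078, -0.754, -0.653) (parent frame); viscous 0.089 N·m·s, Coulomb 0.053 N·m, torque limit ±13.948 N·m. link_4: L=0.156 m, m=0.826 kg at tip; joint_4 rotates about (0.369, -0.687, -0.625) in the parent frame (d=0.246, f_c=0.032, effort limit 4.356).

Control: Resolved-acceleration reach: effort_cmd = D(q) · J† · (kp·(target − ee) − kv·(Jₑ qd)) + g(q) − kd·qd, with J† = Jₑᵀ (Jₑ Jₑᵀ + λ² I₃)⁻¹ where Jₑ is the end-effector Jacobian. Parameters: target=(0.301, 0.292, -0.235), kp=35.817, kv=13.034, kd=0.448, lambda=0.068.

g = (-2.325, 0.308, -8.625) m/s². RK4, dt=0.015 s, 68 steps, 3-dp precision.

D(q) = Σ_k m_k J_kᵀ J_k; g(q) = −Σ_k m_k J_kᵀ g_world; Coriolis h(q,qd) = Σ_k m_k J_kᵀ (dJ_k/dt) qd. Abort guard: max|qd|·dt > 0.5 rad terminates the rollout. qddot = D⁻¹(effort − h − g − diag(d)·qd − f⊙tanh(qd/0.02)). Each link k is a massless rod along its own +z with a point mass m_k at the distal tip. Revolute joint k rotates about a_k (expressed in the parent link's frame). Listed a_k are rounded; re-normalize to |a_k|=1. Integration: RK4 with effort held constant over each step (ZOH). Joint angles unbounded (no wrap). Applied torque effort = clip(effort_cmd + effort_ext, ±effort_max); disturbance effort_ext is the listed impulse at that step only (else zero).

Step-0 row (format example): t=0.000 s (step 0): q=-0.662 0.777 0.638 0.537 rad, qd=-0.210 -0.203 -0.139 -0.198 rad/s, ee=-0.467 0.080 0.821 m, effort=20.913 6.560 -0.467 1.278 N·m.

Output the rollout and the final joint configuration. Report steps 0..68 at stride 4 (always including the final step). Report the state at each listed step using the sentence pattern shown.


t=0.060 s (step 4): q=-0.562 0.726 0.889 0.674 rad, qd=2.590 -0.696 6.626 2.630 rad/s, ee=-0.456 0.090 0.799 m, effort=12.113 3.493 -1.814 0.513 N·m.
t=0.120 s (step 8): q=-0.425 0.753 1.294 0.864 rad, qd=1.726 1.909 7.412 2.298 rad/s, ee=-0.420 0.081 0.757 m, effort=0.389 -0.050 0.154 1.114 N·m.
t=0.180 s (step 12): q=-0.391 0.975 1.695 1.049 rad, qd=-0.607 5.534 7.104 1.480 rad/s, ee=-0.376 0.065 0.710 m, effort=-6.881 -1.640 0.505 1.170 N·m.
t=0.240 s (step 16): q=-0.505 1.372 2.024 1.216 rad, qd=-2.984 7.623 5.879 0.313 rad/s, ee=-0.352 0.049 0.659 m, effort=-9.956 -3.856 0.872 1.458 N·m.
t=0.300 s (step 20): q=-0.739 1.821 2.256 1.360 rad, qd=-4.694 7.754 5.087 -1.542 rad/s, ee=-0.353 0.055 0.579 m, effort=-2.810 -3.707 1.541 2.531 N·m.
t=0.360 s (step 24): q=-1.058 2.226 2.410 1.472 rad, qd=-5.891 6.860 5.146 -4.892 rad/s, ee=-0.354 0.100 0.469 m, effort=6.996 -0.424 1.796 4.356 N·m.
t=0.420 s (step 28): q=-1.433 2.537 2.506 1.524 rad, qd=-6.519 5.190 4.540 -6.885 rad/s, ee=-0.332 0.180 0.351 m, effort=11.868 3.996 1.834 4.356 N·m.
t=0.480 s (step 32): q=-1.815 2.748 2.545 1.527 rad, qd=-6.198 3.599 3.349 -6.660 rad/s, ee=-0.284 0.260 0.241 m, effort=10.522 5.581 1.691 4.356 N·m.
t=0.540 s (step 36): q=-2.171 2.881 2.557 1.505 rad, qd=-5.686 2.482 3.222 -7.328 rad/s, ee=-0.218 0.319 0.143 m, effort=8.805 6.201 1.140 4.356 N·m.
t=0.600 s (step 40): q=-2.493 2.950 2.561 1.466 rad, qd=-5.075 1.518 3.394 -7.901 rad/s, ee=-0.144 0.357 0.060 m, effort=7.715 6.742 0.642 4.356 N·m.
t=0.660 s (step 44): q=-2.773 2.965 2.568 1.418 rad, qd=-4.375 0.708 3.655 -8.309 rad/s, ee=-0.066 0.380 -0.010 m, effort=7.230 7.387 0.244 4.356 N·m.
t=0.720 s (step 48): q=-3.006 2.936 2.580 1.365 rad, qd=-3.632 0.098 3.862 -8.584 rad/s, ee=0.014 0.391 -0.068 m, effort=7.159 8.018 -0.028 4.356 N·m.
t=0.780 s (step 52): q=-3.194 2.878 2.595 1.308 rad, qd=-2.970 -0.260 4.032 -8.811 rad/s, ee=0.093 0.391 -0.116 m, effort=7.365 8.442 -0.198 4.356 N·m.
t=0.840 s (step 56): q=-3.343 2.804 2.612 1.250 rad, qd=-2.460 -0.408 4.176 -9.018 rad/s, ee=0.169 0.382 -0.153 m, effort=7.764 8.660 -0.287 4.356 N·m.
t=0.900 s (step 60): q=-3.463 2.726 2.629 1.191 rad, qd=-2.102 -0.402 4.312 -9.203 rad/s, ee=0.240 0.365 -0.180 m, effort=8.251 8.702 -0.321 4.356 N·m.
t=0.960 s (step 64): q=-3.564 2.651 2.648 1.131 rad, qd=-1.868 -0.299 4.448 -9.372 rad/s, ee=0.304 0.341 -0.198 m, effort=8.744 8.630 -0.320 4.356 N·m.
t=1.020 s (step 68): q=-3.650 2.584 2.668 1.071 rad, qd=-1.724 -0.144 4.587 -9.523 rad/s, ee=0.360 0.312 -0.210 m.
final q (rad): -3.650 2.584 2.668 1.071


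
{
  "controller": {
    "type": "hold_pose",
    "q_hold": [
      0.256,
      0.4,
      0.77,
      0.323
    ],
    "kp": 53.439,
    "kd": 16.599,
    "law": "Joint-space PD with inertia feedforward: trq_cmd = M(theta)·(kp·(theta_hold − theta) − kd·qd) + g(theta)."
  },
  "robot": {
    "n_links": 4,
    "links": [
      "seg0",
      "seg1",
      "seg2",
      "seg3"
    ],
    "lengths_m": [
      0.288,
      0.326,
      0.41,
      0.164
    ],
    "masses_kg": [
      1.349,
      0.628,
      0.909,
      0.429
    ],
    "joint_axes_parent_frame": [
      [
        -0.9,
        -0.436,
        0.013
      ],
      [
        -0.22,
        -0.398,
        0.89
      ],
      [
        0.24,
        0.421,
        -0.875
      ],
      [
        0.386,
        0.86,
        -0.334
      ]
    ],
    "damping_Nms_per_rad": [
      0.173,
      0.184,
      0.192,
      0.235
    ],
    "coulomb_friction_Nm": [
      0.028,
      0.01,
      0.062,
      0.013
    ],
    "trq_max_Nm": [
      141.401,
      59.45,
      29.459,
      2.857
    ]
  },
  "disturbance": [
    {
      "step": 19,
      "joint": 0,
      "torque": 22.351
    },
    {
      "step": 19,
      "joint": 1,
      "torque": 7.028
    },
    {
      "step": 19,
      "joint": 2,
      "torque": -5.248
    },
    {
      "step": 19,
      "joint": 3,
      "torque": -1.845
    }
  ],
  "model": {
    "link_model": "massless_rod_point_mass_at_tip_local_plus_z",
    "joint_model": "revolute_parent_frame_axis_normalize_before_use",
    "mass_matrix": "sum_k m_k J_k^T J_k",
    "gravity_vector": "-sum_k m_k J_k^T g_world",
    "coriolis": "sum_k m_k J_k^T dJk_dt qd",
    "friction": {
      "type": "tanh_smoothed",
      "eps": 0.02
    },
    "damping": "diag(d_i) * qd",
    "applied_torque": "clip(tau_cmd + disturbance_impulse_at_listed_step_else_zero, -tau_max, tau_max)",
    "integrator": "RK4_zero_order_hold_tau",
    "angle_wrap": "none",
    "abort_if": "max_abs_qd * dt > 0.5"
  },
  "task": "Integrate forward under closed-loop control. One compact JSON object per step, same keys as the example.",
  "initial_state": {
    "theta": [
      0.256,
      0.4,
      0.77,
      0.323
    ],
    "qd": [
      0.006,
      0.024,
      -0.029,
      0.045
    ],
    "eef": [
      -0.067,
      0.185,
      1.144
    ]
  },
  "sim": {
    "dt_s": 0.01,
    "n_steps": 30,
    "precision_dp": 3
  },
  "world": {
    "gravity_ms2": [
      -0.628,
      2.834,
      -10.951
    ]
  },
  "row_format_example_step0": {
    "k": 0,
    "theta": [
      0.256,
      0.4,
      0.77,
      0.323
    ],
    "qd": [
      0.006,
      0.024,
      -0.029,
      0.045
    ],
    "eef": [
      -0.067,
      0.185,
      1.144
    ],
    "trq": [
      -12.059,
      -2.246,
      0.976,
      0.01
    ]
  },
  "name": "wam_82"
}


{"k":1,"theta":[0.256,0.4,0.77,0.323],"qd":[0.005,0.018,-0.021,0.024],"eef":[-0.067,0.185,1.144],"trq":[-11.997,-2.226,0.964,0.009]}
{"k":2,"theta":[0.256,0.4,0.77,0.323],"qd":[0.005,0.012,-0.019,0.017],"eef":[-0.067,0.185,1.143],"trq":[-11.944,-2.208,0.953,0.007]}
{"k":3,"theta":[0.256,0.401,0.77,0.323],"qd":[0.004,0.008,-0.018,0.014],"eef":[-0.067,0.185,1.143],"trq":[-11.897,-2.194,0.944,0.005]}
{"k":4,"theta":[0.256,0.401,0.77,0.323],"qd":[0.003,0.005,-0.018,0.012],"eef":[-0.067,0.185,1.143],"trq":[-11.857,-2.181,0.936,0.004]}
{"k":5,"theta":[0.256,0.401,0.77,0.323],"qd":[0.002,0.002,-0.017,0.012],"eef":[-0.067,0.185,1.143],"trq":[-11.822,-2.171,0.93,0.002]}
{"k":6,"theta":[0.256,0.401,0.77,0.323],"qd":[0.002,0.001,-0.016,0.012],"eef":[-0.067,0.185,1.143],"trq":[-11.792,-2.162,0.924,0.001]}
{"k":7,"theta":[0.256,0.401,0.77,0.323],"qd":[0.001,-0.001,-0.015,0.012],"eef":[-0.067,0.185,1.143],"trq":[-11.765,-2.154,0.919,-0.0]}
{"k":8,"theta":[0.256,0.401,0.77,0.323],"qd":[0.001,-0.002,-0.015,0.012],"eef":[-0.067,0.185,1.143],"trq":[-11.743,-2.148,0.914,-0.001]}
{"k":9,"theta":[0.256,0.401,0.77,0.323],"qd":[0.0,-0.003,-0.014,0.012],"eef":[-0.067,0.185,1.143],"trq":[-11.723,-2.142,0.91,-0.002]}
{"k":10,"theta":[0.256,0.401,0.77,0.323],"qd":[0.0,-0.004,-0.014,0.012],"eef":[-0.067,0.185,1.143],"trq":[-11.706,-2.137,0.907,-0.003]}
{"k":11,"theta":[0.256,0.401,0.77,0.323],"qd":[-0.0,-0.004,-0.013,0.012],"eef":[-0.067,0.185,1.143],"trq":[-11.691,-2.133,0.904,-0.003]}
{"k":12,"theta":[0.256,0.401,0.77,0.323],"qd":[-0.001,-0.004,-0.013,0.011],"eef":[-0.067,0.185,1.143],"trq":[-11.678,-2.129,0.902,-0.004]}
{"k":13,"theta":[0.256,0.401,0.77,0.323],"qd":[-0.001,-0.005,-0.013,0.011],"eef":[-0.067,0.185,1.143],"trq":[-11.667,-2.126,0.9,-0.004]}
{"k":14,"theta":[0.256,0.401,0.77,0.323],"qd":[-0.001,-0.005,-0.012,0.011],"eef":[-0.067,0.185,1.143],"trq":[-11.657,-2.124,0.898,-0.005]}
{"k":15,"theta":[0.256,0.401,0.771,0.323],"qd":[-0.001,-0.005,-0.012,0.011],"eef":[-0.067,0.185,1.143],"trq":[-11.649,-2.121,0.897,-0.005]}
{"k":16,"theta":[0.256,0.401,0.771,0.323],"qd":[-0.001,-0.005,-0.012,0.011],"eef":[-0.067,0.185,1.143],"trq":[-11.642,-2.119,0.895,-0.005]}
{"k":17,"theta":[0.256,0.401,0.771,0.323],"qd":[-0.001,-0.006,-0.012,0.011],"eef":[-0.067,0.185,1.143],"trq":[-11.636,-2.118,0.894,-0.006]}
{"k":18,"theta":[0.256,0.401,0.771,0.323],"qd":[-0.002,-0.006,-0.012,0.011],"eef":[-0.067,0.185,1.143],"trq":[-11.63,-2.116,0.893,-0.006]}
{"k":19,"theta":[0.256,0.401,0.771,0.322],"qd":[-0.002,-0.006,-0.012,0.011],"eef":[-0.067,0.185,1.143],"trq":[10.725,4.913,-4.356,-1.851]}
{"k":20,"theta":[0.256,0.401,0.768,0.319],"qd":[0.004,0.028,-0.479,-0.753],"eef":[-0.068,0.186,1.144],"trq":[-15.403,-3.301,1.762,0.291]}
{"k":21,"theta":[0.256,0.402,0.764,0.313],"qd":[0.011,0.064,-0.336,-0.452],"eef":[-0.069,0.188,1.144],"trq":[-14.904,-3.141,1.625,0.23]}
{"k":22,"theta":[0.257,0.403,0.762,0.309],"qd":[0.015,0.086,-0.208,-0.278],"eef":[-0.07,0.19,1.144],"trq":[-14.468,-3.0,1.51,0.186]}
{"k":23,"theta":[0.257,0.403,0.76,0.307],"qd":[0.019,0.097,-0.106,-0.173],"eef":[-0.071,0.191,1.144],"trq":[-14.086,-2.876,1.413,0.152]}
{"k":24,"theta":[0.257,0.404,0.759,0.305],"qd":[0.02,0.1,-0.03,-0.106],"eef":[-0.072,0.191,1.144],"trq":[-13.753,-2.767,1.331,0.125]}
{"k":25,"theta":[0.257,0.405,0.759,0.305],"qd":[0.017,0.08,-0.025,-0.036],"eef":[-0.072,0.192,1.144],"trq":[-13.463,-2.673,1.268,0.104]}
{"k":26,"theta":[0.257,0.406,0.759,0.304],"qd":[0.014,0.06,-0.021,0.0],"eef":[-0.072,0.192,1.144],"trq":[-13.21,-2.591,1.215,0.088]}
{"k":27,"theta":[0.257,0.407,0.759,0.304],"qd":[0.011,0.041,-0.019,0.014],"eef":[-0.073,0.193,1.144],"trq":[-12.99,-2.521,1.17,0.076]}
{"k":28,"theta":[0.258,0.407,0.759,0.304],"qd":[0.008,0.026,-0.017,0.021],"eef":[-0.073,0.193,1.144],"trq":[-12.799,-2.46,1.131,0.066]}
{"k":29,"theta":[0.258,0.407,0.759,0.304],"qd":[0.006,0.013,-0.013,0.023],"eef":[-0.073,0.193,1.144],"trq":[-12.633,-2.409,1.098,0.058]}
{"k":30,"theta":[0.258,0.407,0.759,0.304],"qd":[0.004,0.004,-0.009,0.024],"eef":[-0.073,0.193,1.144]}


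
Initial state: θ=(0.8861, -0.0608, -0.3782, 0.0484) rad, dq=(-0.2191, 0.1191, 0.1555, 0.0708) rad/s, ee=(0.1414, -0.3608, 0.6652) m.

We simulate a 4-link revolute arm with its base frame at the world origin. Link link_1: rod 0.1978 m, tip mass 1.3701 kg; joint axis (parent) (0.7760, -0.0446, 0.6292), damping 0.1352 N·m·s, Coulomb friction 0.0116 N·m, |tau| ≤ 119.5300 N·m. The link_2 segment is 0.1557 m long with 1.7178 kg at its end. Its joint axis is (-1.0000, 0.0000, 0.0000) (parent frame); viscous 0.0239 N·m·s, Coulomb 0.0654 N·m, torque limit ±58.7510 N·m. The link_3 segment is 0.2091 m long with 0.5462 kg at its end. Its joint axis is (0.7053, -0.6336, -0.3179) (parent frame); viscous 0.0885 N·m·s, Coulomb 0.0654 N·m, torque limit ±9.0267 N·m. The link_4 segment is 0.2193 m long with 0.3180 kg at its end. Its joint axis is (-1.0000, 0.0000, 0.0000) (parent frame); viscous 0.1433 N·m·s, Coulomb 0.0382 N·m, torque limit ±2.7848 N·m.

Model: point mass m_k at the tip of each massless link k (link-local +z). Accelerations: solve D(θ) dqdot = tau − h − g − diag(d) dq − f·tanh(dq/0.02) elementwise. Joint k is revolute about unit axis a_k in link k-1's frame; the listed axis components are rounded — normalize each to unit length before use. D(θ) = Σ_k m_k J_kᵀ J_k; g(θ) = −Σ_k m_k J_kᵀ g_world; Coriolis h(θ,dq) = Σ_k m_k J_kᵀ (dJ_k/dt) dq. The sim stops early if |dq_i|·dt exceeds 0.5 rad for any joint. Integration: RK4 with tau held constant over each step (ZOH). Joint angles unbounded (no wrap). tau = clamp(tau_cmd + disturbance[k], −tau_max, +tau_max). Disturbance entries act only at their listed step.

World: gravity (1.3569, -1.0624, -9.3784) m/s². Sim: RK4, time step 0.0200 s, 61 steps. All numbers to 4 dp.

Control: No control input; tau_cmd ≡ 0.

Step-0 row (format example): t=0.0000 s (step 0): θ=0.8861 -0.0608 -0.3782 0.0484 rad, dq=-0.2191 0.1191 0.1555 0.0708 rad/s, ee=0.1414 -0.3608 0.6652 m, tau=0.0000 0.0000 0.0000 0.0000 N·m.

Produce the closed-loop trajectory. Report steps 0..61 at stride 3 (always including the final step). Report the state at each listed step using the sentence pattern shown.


t=0.0600 s (step 3): θ=0.9423 -0.0221 -0.4010 0.0484 rad, dq=2.0333 1.0863 -0.9011 0.0205 rad/s, ee=0.1406 -0.3602 0.6627 m, tau=0.0000 0.0000 0.0000 0.0000 N·m.
t=0.1200 s (step 6): θ=1.1265 0.0634 -0.4887 0.0470 rad, dq=4.0704 1.6900 -2.0291 -0.0443 rad/s, ee=0.1455 -0.3709 0.6433 m, tau=0.0000 0.0000 0.0000 0.0000 N·m.
t=0.1800 s (step 9): θ=1.4266 0.1739 -0.6421 0.0437 rad, dq=5.8967 1.9574 -3.0171 -0.0510 rad/s, ee=0.1493 -0.3955 0.5987 m, tau=0.0000 0.0000 0.0000 0.0000 N·m.
t=0.2400 s (step 12): θ=1.8302 0.2998 -0.8344 0.0445 rad, dq=7.5314 2.3136 -3.1761 0.1376 rad/s, ee=0.1498 -0.4384 0.5154 m, tau=0.0000 0.0000 0.0000 0.0000 N·m.
t=0.3000 s (step 15): θ=2.3254 0.4627 -0.9877 0.0857 rad, dq=8.9160 3.2260 -1.5877 1.4904 rad/s, ee=0.1570 -0.4958 0.3753 m, tau=0.0000 0.0000 0.0000 0.0000 N·m.
t=0.3600 s (step 18): θ=2.8878 0.6939 -0.9847 0.2392 rad, dq=9.6652 4.4352 1.9374 3.5152 rad/s, ee=0.1925 -0.5331 0.1672 m, tau=0.0000 0.0000 0.0000 0.0000 N·m.
t=0.4200 s (step 21): θ=3.4567 0.9812 -0.7309 0.4555 rad, dq=8.9737 4.9285 6.5577 2.9247 rad/s, ee=0.2775 -0.4867 -0.0777 m, tau=0.0000 0.0000 0.0000 0.0000 N·m.
t=0.4800 s (step 24): θ=3.9181 1.2490 -0.2227 0.4983 rad, dq=6.0175 3.6393 10.0335 -1.8205 rad/s, ee=0.4073 -0.3166 -0.3012 m, tau=0.0000 0.0000 0.0000 0.0000 N·m.
t=0.5400 s (step 27): θ=4.1521 1.3773 0.4314 0.2682 rad, dq=1.7992 0.2840 11.4511 -4.9906 rad/s, ee=0.5004 0.0078 -0.4306 m, tau=0.0000 0.0000 0.0000 0.0000 N·m.
t=0.6000 s (step 30): θ=4.1680 1.2392 1.0818 -0.0175 rad, dq=-0.8761 -5.2383 9.2993 -4.5761 rad/s, ee=0.4372 0.3561 -0.3606 m, tau=0.0000 0.0000 0.0000 0.0000 N·m.
t=0.6600 s (step 33): θ=4.0741 0.7325 1.4411 -0.3497 rad, dq=-2.2223 -11.4179 2.1769 -6.7834 rad/s, ee=0.2551 0.5188 -0.1866 m, tau=0.0000 0.0000 0.0000 0.0000 N·m.
t=0.7200 s (step 36): θ=3.9062 -0.0414 1.3602 -0.7550 rad, dq=-2.9504 -12.7824 -3.8628 -5.5023 rad/s, ee=0.0838 0.5005 -0.0817 m, tau=0.0000 0.0000 0.0000 0.0000 N·m.
t=0.7800 s (step 39): θ=3.7773 -0.6527 1.1538 -0.9376 rad, dq=-1.5594 -8.0456 -2.5517 -0.9819 rad/s, ee=-0.0280 0.4460 -0.0509 m, tau=0.0000 0.0000 0.0000 0.0000 N·m.
t=0.8400 s (step 42): θ=3.6813 -1.0801 1.0388 -0.9325 rad, dq=-1.8349 -6.5345 -1.4467 0.7953 rad/s, ee=-0.1103 0.3895 -0.0597 m, tau=0.0000 0.0000 0.0000 0.0000 N·m.
t=0.9000 s (step 45): θ=3.5440 -1.4549 0.9752 -0.8575 rad, dq=-2.8105 -6.0001 -0.6388 1.6669 rad/s, ee=-0.1710 0.3213 -0.0977 m, tau=0.0000 0.0000 0.0000 0.0000 N·m.
t=0.9600 s (step 48): θ=3.3368 -1.7973 0.9719 -0.7336 rad, dq=-4.1683 -5.3386 0.6083 2.4398 rad/s, ee=-0.2095 0.2372 -0.1579 m, tau=0.0000 0.0000 0.0000 0.0000 N·m.
t=1.0200 s (step 51): θ=3.0389 -2.0747 1.0681 -0.5633 rad, dq=-5.7547 -3.6493 2.7881 3.2668 rad/s, ee=-0.2219 0.1354 -0.2289 m, tau=0.0000 0.0000 0.0000 0.0000 N·m.
t=1.0800 s (step 54): θ=2.6607 -2.1973 1.3170 -0.3391 rad, dq=-6.5634 -0.1156 5.4054 4.1741 rad/s, ee=-0.2030 0.0183 -0.2936 m, tau=0.0000 0.0000 0.0000 0.0000 N·m.
t=1.1400 s (step 57): θ=2.3045 -2.0662 1.6754 -0.0820 rad, dq=-4.8289 4.5184 6.0932 4.0750 rad/s, ee=-0.1552 -0.1014 -0.3284 m, tau=0.0000 0.0000 0.0000 0.0000 N·m.
t=1.2000 s (step 60): θ=2.1197 -1.6663 2.0151 0.1226 rad, dq=-1.2062 8.6903 5.2175 2.7541 rad/s, ee=-0.0940 -0.1996 -0.3287 m, tau=0.0000 0.0000 0.0000 0.0000 N·m.
t=1.2200 s (step 61): θ=2.1085 -1.4795 2.1179 0.1751 rad, dq=0.0864 10.0047 5.0877 2.5368 rad/s, ee=-0.0732 -0.2234 -0.3249 m.


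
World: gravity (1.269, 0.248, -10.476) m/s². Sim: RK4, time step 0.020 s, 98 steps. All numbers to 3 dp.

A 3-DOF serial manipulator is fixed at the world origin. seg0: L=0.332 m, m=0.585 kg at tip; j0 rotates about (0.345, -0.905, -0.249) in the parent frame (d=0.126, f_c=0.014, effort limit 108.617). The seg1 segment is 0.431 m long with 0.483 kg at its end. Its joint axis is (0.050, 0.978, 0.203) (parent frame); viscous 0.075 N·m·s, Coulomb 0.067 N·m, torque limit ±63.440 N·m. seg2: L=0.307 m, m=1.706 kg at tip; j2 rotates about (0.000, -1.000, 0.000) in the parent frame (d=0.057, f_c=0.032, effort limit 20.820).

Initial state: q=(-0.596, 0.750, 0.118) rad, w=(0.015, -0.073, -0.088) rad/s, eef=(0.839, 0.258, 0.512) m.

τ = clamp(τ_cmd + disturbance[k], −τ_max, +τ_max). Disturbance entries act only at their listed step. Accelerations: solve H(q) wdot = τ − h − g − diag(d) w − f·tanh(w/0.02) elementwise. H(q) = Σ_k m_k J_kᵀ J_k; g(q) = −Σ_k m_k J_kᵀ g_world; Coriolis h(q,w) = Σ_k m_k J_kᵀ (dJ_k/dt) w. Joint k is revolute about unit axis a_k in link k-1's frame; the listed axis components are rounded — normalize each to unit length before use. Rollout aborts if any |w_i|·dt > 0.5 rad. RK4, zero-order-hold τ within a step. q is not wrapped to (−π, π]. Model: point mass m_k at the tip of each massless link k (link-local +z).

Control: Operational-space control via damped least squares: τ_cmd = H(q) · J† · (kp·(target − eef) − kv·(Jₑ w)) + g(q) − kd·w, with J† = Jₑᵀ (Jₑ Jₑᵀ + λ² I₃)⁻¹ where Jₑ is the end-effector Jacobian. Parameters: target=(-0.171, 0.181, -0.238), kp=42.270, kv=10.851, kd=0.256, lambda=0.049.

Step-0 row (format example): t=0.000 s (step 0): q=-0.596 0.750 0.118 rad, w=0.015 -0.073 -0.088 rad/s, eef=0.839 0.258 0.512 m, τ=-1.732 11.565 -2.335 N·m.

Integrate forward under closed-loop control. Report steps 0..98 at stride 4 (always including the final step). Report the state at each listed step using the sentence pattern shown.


t=0.080 s (step 4): q=-0.556 1.038 0.530 rad, w=-0.127 5.839 10.537 rad/s, eef=0.827 0.229 0.461 m, τ=-4.500 4.070 3.422 N·m.
t=0.160 s (step 8): q=-0.692 1.426 1.463 rad, w=-2.845 3.545 11.147 rad/s, eef=0.725 0.211 0.314 m, τ=20.934 -11.833 7.713 N·m.
t=0.240 s (step 12): q=-0.958 1.624 2.258 rad, w=-3.663 1.409 8.830 rad/s, eef=0.554 0.208 0.150 m, τ=21.350 -9.740 3.148 N·m.
t=0.320 s (step 16): q=-1.253 1.651 2.886 rad, w=-3.509 -0.783 7.029 rad/s, eef=0.375 0.199 0.016 m, τ=18.832 -5.868 -1.901 N·m.
t=0.400 s (step 20): q=-1.459 1.566 3.396 rad, w=-1.540 -0.256 5.572 rad/s, eef=0.225 0.172 -0.091 m, τ=7.114 4.621 -5.731 N·m.
t=0.480 s (step 24): q=-1.631 1.628 3.701 rad, w=-3.240 0.872 2.082 rad/s, eef=0.111 0.143 -0.165 m, τ=3.145 6.394 -5.213 N·m.
t=0.560 s (step 28): q=-1.970 1.649 3.761 rad, w=-5.020 -0.291 -0.455 rad/s, eef=0.024 0.120 -0.204 m, τ=1.226 7.849 -2.708 N·m.
t=0.640 s (step 32): q=-2.405 1.615 3.642 rad, w=-5.706 -0.210 -2.464 rad/s, eef=-0.040 0.103 -0.226 m, τ=-1.916 8.995 1.015 N·m.
t=0.720 s (step 36): q=-2.838 1.686 3.393 rad, w=-4.732 2.395 -3.513 rad/s, eef=-0.092 0.097 -0.247 m, τ=-0.304 7.026 5.651 N·m.
t=0.800 s (step 40): q=-3.112 1.970 3.137 rad, w=-2.079 3.897 -2.612 rad/s, eef=-0.147 0.082 -0.266 m, τ=3.649 1.542 7.653 N·m.
t=0.880 s (step 44): q=-3.209 2.174 3.013 rad, w=-0.635 0.951 -0.448 rad/s, eef=-0.180 0.063 -0.264 m, τ=0.158 0.629 5.616 N·m.
t=0.960 s (step 48): q=-3.238 2.150 3.036 rad, w=-0.099 -1.247 0.793 rad/s, eef=-0.185 0.061 -0.257 m, τ=-2.804 1.839 4.406 N·m.
t=1.040 s (step 52): q=-3.228 2.011 3.113 rad, w=0.336 -2.054 1.040 rad/s, eef=-0.177 0.067 -0.254 m, τ=-4.175 3.068 4.641 N·m.
t=1.120 s (step 56): q=-3.188 1.852 3.191 rad, w=0.602 -1.773 0.837 rad/s, eef=-0.167 0.072 -0.255 m, τ=-5.597 4.542 5.163 N·m.
t=1.200 s (step 60): q=-3.140 1.749 3.240 rad, w=0.556 -0.734 0.369 rad/s, eef=-0.157 0.076 -0.258 m, τ=-6.874 5.542 5.460 N·m.
t=1.280 s (step 64): q=-3.106 1.736 3.249 rad, w=0.268 0.355 -0.120 rad/s, eef=-0.149 0.080 -0.261 m, τ=-6.728 5.443 5.553 N·m.
t=1.360 s (step 68): q=-3.096 1.792 3.228 rad, w=0.023 0.966 -0.347 rad/s, eef=-0.145 0.083 -0.261 m, τ=-5.546 4.695 5.500 N·m.
t=1.440 s (step 72): q=-3.098 1.876 3.200 rad, w=-0.055 1.031 -0.314 rad/s, eef=-0.143 0.083 -0.260 m, τ=-4.512 3.950 5.362 N·m.
t=1.520 s (step 76): q=-3.102 1.946 3.182 rad, w=-0.029 0.702 -0.144 rad/s, eef=-0.142 0.083 -0.257 m, τ=-4.075 3.568 5.190 N·m.
t=1.600 s (step 80): q=-3.102 1.986 3.177 rad, w=0.025 0.287 0.012 rad/s, eef=-0.141 0.083 -0.253 m, τ=-4.082 3.558 5.092 N·m.
t=1.680 s (step 84): q=-3.098 1.997 3.181 rad, w=0.068 0.017 0.070 rad/s, eef=-0.139 0.084 -0.251 m, τ=-4.257 3.738 5.126 N·m.
t=1.760 s (step 88): q=-3.091 1.996 3.186 rad, w=0.093 -0.011 0.047 rad/s, eef=-0.137 0.085 -0.251 m, τ=-4.449 3.892 5.188 N·m.
t=1.840 s (step 92): q=-3.084 1.996 3.188 rad, w=0.077 0.004 0.022 rad/s, eef=-0.135 0.085 -0.251 m, τ=-4.477 3.964 5.228 N·m.
t=1.920 s (step 96): q=-3.079 1.996 3.189 rad, w=0.050 0.012 0.012 rad/s, eef=-0.134 0.086 -0.251 m, τ=-4.434 3.991 5.241 N·m.
t=1.960 s (step 98): q=-3.077 1.997 3.190 rad, w=0.038 0.015 0.009 rad/s, eef=-0.133 0.086 -0.251 m.


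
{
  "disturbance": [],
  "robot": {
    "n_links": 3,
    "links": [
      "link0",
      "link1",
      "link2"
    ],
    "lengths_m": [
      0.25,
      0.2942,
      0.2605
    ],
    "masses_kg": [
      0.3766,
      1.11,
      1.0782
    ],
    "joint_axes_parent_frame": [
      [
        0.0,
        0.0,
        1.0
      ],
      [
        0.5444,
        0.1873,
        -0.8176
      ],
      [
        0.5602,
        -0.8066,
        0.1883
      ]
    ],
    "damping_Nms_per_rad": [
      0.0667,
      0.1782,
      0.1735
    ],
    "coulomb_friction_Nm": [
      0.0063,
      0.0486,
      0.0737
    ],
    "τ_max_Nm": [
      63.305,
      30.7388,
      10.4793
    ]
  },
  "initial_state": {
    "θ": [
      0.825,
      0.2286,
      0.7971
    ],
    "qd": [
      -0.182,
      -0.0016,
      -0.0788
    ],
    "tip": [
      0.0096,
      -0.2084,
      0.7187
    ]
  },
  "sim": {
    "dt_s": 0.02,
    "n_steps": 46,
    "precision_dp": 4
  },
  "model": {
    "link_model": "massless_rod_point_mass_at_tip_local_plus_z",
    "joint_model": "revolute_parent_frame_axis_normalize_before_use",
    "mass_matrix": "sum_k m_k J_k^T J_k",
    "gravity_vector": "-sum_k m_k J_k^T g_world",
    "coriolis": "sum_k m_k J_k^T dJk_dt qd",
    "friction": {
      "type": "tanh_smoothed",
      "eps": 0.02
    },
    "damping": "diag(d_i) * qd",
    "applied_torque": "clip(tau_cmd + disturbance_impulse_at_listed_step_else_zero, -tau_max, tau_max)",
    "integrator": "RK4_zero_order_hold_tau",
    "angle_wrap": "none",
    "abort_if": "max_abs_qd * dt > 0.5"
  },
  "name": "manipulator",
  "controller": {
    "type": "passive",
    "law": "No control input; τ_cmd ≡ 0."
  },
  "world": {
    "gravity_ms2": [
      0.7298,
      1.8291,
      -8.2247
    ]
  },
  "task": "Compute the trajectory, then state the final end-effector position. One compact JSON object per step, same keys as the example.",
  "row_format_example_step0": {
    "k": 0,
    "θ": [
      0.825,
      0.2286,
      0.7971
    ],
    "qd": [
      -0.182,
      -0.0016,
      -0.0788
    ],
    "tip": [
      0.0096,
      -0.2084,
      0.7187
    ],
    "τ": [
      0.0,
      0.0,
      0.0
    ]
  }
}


{"k":1,"\u03b8":[0.8241,0.2272,0.8001],"qd":[0.0744,-0.1209,0.3567],"tip":[0.0092,-0.2087,0.7182],"\u03c4":[0.0,0.0,0.0]}
{"k":2,"\u03b8":[0.8277,0.224,0.8111],"qd":[0.2817,-0.1946,0.7416],"tip":[0.0092,-0.2101,0.7163],"\u03c4":[0.0,0.0,0.0]}
{"k":3,"\u03b8":[0.835,0.2196,0.8295],"qd":[0.4467,-0.2389,1.0967],"tip":[0.0097,-0.2126,0.713],"\u03c4":[0.0,0.0,0.0]}
{"k":4,"\u03b8":[0.8453,0.2146,0.8548],"qd":[0.5692,-0.2564,1.4289],"tip":[0.0106,-0.2161,0.7084],"\u03c4":[0.0,0.0,0.0]}
{"k":5,"\u03b8":[0.8575,0.2095,0.8866],"qd":[0.653,-0.2493,1.745],"tip":[0.0119,-0.2204,0.7023],"\u03c4":[0.0,0.0,0.0]}
{"k":6,"\u03b8":[0.8712,0.2048,0.9246],"qd":[0.7043,-0.219,2.0508],"tip":[0.0137,-0.2255,0.6948],"\u03c4":[0.0,0.0,0.0]}
{"k":7,"\u03b8":[0.8855,0.2009,0.9686],"qd":[0.7302,-0.1661,2.3514],"tip":[0.0158,-0.2312,0.6858],"\u03c4":[0.0,0.0,0.0]}
{"k":8,"\u03b8":[0.9003,0.1983,1.0186],"qd":[0.7388,-0.0905,2.6503],"tip":[0.0184,-0.2375,0.6751],"\u03c4":[0.0,0.0,0.0]}
{"k":9,"\u03b8":[0.915,0.1975,1.0746],"qd":[0.7388,0.0024,2.9526],"tip":[0.0214,-0.244,0.6626],"\u03c4":[0.0,0.0,0.0]}
{"k":10,"\u03b8":[0.9298,0.1983,1.1368],"qd":[0.7365,0.0813,3.271],"tip":[0.0247,-0.2507,0.6482],"\u03c4":[0.0,0.0,0.0]}
{"k":11,"\u03b8":[0.9445,0.2009,1.2054],"qd":[0.733,0.1896,3.5903],"tip":[0.0285,-0.2571,0.6318],"\u03c4":[0.0,0.0,0.0]}
{"k":12,"\u03b8":[0.9592,0.2061,1.2804],"qd":[0.7369,0.3343,3.9096],"tip":[0.0325,-0.263,0.6132],"\u03c4":[0.0,0.0,0.0]}
{"k":13,"\u03b8":[0.9741,0.2146,1.3618],"qd":[0.7572,0.5181,4.2283],"tip":[0.0369,-0.2681,0.5925],"\u03c4":[0.0,0.0,0.0]}
{"k":14,"\u03b8":[0.9896,0.2271,1.4496],"qd":[0.8018,0.744,4.5455],"tip":[0.0416,-0.2718,0.5696],"\u03c4":[0.0,0.0,0.0]}
{"k":15,"\u03b8":[1.0064,0.2446,1.5436],"qd":[0.8778,1.0141,4.8596],"tip":[0.0464,-0.2739,0.5445],"\u03c4":[0.0,0.0,0.0]}
{"k":16,"\u03b8":[1.025,0.268,1.6439],"qd":[0.9901,1.3294,5.1686],"tip":[0.0512,-0.2737,0.5174],"\u03c4":[0.0,0.0,0.0]}
{"k":17,"\u03b8":[1.0462,0.2981,1.7503],"qd":[1.1405,1.6886,5.4708],"tip":[0.056,-0.2708,0.4887],"\u03c4":[0.0,0.0,0.0]}
{"k":18,"\u03b8":[1.0708,0.3358,1.8627],"qd":[1.3258,2.0871,5.7639],"tip":[0.0606,-0.2648,0.4586],"\u03c4":[0.0,0.0,0.0]}
{"k":19,"\u03b8":[1.0994,0.3818,1.9808],"qd":[1.5355,2.5161,6.0458],"tip":[0.0649,-0.2551,0.4279],"\u03c4":[0.0,0.0,0.0]}
{"k":20,"\u03b8":[1.1323,0.4365,2.1044],"qd":[1.7492,2.9629,6.315],"tip":[0.0686,-0.2415,0.397],"\u03c4":[0.0,0.0,0.0]}
{"k":21,"\u03b8":[1.1692,0.5003,2.2333],"qd":[1.9342,3.4121,6.5709],"tip":[0.0716,-0.2238,0.367],"\u03c4":[0.0,0.0,0.0]}
{"k":22,"\u03b8":[1.2092,0.573,2.3672],"qd":[2.0469,3.8515,6.8157],"tip":[0.0739,-0.2021,0.3385],"\u03c4":[0.0,0.0,0.0]}
{"k":23,"\u03b8":[1.2503,0.6543,2.5059],"qd":[2.0415,4.2807,7.0551],"tip":[0.0756,-0.1768,0.3124],"\u03c4":[0.0,0.0,0.0]}
{"k":24,"\u03b8":[1.2899,0.7443,2.6494],"qd":[1.9008,4.7217,7.2925],"tip":[0.0772,-0.1485,0.2894],"\u03c4":[0.0,0.0,0.0]}
{"k":25,"\u03b8":[1.3259,0.8435,2.7975],"qd":[1.7043,5.2151,7.5066],"tip":[0.0796,-0.1181,0.2698],"\u03c4":[0.0,0.0,0.0]}
{"k":26,"\u03b8":[1.3593,0.9533,2.949],"qd":[1.694,5.7684,7.614],"tip":[0.0845,-0.0871,0.2537],"\u03c4":[0.0,0.0,0.0]}
{"k":27,"\u03b8":[1.3966,1.074,3.1006],"qd":[2.1113,6.2777,7.5075],"tip":[0.0937,-0.0571,0.241],"\u03c4":[0.0,0.0,0.0]}
{"k":28,"\u03b8":[1.446,1.2031,3.2479],"qd":[2.8519,6.6062,7.21],"tip":[0.1076,-0.0297,0.2307],"\u03c4":[0.0,0.0,0.0]}
{"k":29,"\u03b8":[1.5108,1.3369,3.3886],"qd":[3.6202,6.7468,6.8562],"tip":[0.1252,-0.0055,0.2219],"\u03c4":[0.0,0.0,0.0]}
{"k":30,"\u03b8":[1.5899,1.4723,3.5225],"qd":[4.2692,6.7772,6.5386],"tip":[0.1449,0.0156,0.2132],"\u03c4":[0.0,0.0,0.0]}
{"k":31,"\u03b8":[1.6808,1.6078,3.6506],"qd":[4.7941,6.7672,6.2824],"tip":[0.1658,0.0342,0.2042],"\u03c4":[0.0,0.0,0.0]}
{"k":32,"\u03b8":[1.7811,1.743,3.7741],"qd":[5.235,6.761,6.0813],"tip":[0.1869,0.0505,0.1942],"\u03c4":[0.0,0.0,0.0]}
{"k":33,"\u03b8":[1.8899,1.8784,3.8941],"qd":[5.6338,6.7871,5.9185],"tip":[0.208,0.0648,0.1832],"\u03c4":[0.0,0.0,0.0]}
{"k":34,"\u03b8":[2.0064,2.0148,4.011],"qd":[6.025,6.8656,5.7727],"tip":[0.2286,0.0775,0.1713],"\u03c4":[0.0,0.0,0.0]}
{"k":35,"\u03b8":[2.131,2.1535,4.1249],"qd":[6.4338,7.0114,5.6174],"tip":[0.2484,0.0886,0.1586],"\u03c4":[0.0,0.0,0.0]}
{"k":36,"\u03b8":[2.264,2.2958,4.2354],"qd":[6.8747,7.2319,5.4179],"tip":[0.2673,0.0982,0.1457],"\u03c4":[0.0,0.0,0.0]}
{"k":37,"\u03b8":[2.4062,2.4432,4.341],"qd":[7.3413,7.5158,5.1257],"tip":[0.285,0.1064,0.1331],"\u03c4":[0.0,0.0,0.0]}
{"k":38,"\u03b8":[2.5575,2.5965,4.4394],"qd":[7.7773,7.799,4.6743],"tip":[0.3011,0.1132,0.1217],"\u03c4":[0.0,0.0,0.0]}
{"k":39,"\u03b8":[2.7159,2.7539,4.5264],"qd":[8.0075,7.8877,3.9914],"tip":[0.3154,0.1189,0.1125],"\u03c4":[0.0,0.0,0.0]}
{"k":40,"\u03b8":[2.874,2.908,4.5974],"qd":[7.6775,7.3886,3.0751],"tip":[0.3271,0.1238,0.1067],"\u03c4":[0.0,0.0,0.0]}
{"k":41,"\u03b8":[3.0173,3.0433,4.6492],"qd":[6.5277,6.008,2.1288],"tip":[0.3358,0.129,0.1047],"\u03c4":[0.0,0.0,0.0]}
{"k":42,"\u03b8":[3.1322,3.1451,4.6843],"qd":[4.9392,4.1555,1.4348],"tip":[0.3412,0.1355,0.1055],"\u03c4":[0.0,0.0,0.0]}
{"k":43,"\u03b8":[3.2161,3.2109,4.7086],"qd":[3.5099,2.4816,1.0287],"tip":[0.3439,0.1438,0.1074],"\u03c4":[0.0,0.0,0.0]}
{"k":44,"\u03b8":[3.2751,3.2471,4.7266],"qd":[2.4449,1.2098,0.7894],"tip":[0.3444,0.1535,0.1093],"\u03c4":[0.0,0.0,0.0]}
{"k":45,"\u03b8":[3.3161,3.2618,4.7406],"qd":[1.7118,0.3054,0.6216],"tip":[0.343,0.1644,0.1109],"\u03c4":[0.0,0.0,0.0]}
{"k":46,"\u03b8":[3.3457,3.2618,4.7516],"qd":[1.3159,-0.2213,0.479],"tip":[0.34,0.176,0.112]}
{"summary": "final tip position (m): 0.3400 0.1760 0.1120"}


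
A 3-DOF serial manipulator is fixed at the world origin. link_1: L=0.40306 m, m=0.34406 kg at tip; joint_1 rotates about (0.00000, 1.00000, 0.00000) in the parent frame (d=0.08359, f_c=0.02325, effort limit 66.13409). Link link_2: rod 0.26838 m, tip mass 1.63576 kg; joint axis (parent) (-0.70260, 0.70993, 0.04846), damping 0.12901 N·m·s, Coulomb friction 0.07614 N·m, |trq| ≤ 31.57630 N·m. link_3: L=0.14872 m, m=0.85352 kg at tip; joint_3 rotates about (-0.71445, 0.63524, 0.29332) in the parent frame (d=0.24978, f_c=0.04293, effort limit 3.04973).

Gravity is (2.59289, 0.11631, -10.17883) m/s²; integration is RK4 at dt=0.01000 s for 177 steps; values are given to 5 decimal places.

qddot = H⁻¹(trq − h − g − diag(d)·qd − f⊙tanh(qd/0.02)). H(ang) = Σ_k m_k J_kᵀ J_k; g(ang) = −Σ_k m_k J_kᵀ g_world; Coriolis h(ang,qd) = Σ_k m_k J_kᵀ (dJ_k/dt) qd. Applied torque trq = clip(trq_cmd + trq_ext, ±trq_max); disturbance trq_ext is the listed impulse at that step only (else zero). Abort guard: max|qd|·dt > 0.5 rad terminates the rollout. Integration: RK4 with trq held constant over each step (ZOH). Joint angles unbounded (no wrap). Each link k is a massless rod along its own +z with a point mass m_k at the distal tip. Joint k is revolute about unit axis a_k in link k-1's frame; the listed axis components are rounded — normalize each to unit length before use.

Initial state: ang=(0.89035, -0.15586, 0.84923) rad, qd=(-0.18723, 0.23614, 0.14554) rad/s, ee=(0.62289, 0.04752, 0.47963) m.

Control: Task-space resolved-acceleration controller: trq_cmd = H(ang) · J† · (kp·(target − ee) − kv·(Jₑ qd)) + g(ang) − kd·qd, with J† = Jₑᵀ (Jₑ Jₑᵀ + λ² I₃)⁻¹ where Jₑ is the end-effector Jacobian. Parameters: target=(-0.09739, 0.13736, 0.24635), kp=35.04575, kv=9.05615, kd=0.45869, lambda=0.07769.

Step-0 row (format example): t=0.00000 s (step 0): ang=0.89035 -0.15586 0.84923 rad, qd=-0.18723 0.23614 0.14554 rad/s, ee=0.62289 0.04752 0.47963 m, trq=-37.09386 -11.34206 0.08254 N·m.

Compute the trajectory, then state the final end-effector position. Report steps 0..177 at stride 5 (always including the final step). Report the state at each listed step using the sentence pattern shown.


t=0.05000 s (step 5): ang=0.86888 -0.16413 0.92730 rad, qd=-0.67335 -0.30003 1.88274 rad/s, ee=0.60835 0.05305 0.48748 m, trq=-29.01042 -8.65358 -0.48040 N·m.
t=0.10000 s (step 10): ang=0.82628 -0.18093 1.02182 rad, qd=-1.00192 -0.35883 1.88826 rad/s, ee=0.58056 0.05762 0.50770 m, trq=-23.26245 -6.73074 -0.26830 N·m.
t=0.15000 s (step 15): ang=0.77117 -0.19896 1.11585 rad, qd=-1.18422 -0.35474 1.87173 rad/s, ee=0.54456 0.06147 0.53356 m, trq=-19.26299 -5.37988 -0.15537 N·m.
t=0.20000 s (step 20): ang=0.70943 -0.21565 1.20892 rad, qd=-1.27384 -0.30699 1.85139 rad/s, ee=0.50326 0.06518 0.56009 m, trq=-16.35234 -4.38522 -0.11135 N·m.
t=0.25000 s (step 25): ang=0.64478 -0.22907 1.30093 rad, qd=-1.30506 -0.22546 1.83023 rad/s, ee=0.45892 0.06914 0.58432 m, trq=-14.12163 -3.61817 -0.11257 N·m.
t=0.30000 s (step 30): ang=0.57955 -0.23770 1.39185 rad, qd=-1.29958 -0.11588 1.80740 rad/s, ee=0.41332 0.07362 0.60462 m, trq=-12.32461 -3.00546 -0.14240 N·m.
t=0.35000 s (step 35): ang=0.51523 -0.24028 1.48159 rad, qd=-1.26847 0.00891 1.78967 rad/s, ee=0.36793 0.07876 0.62025 m, trq=-10.81618 -2.49672 -0.19266 N·m.
t=0.40000 s (step 40): ang=0.45323 -0.23740 1.57090 rad, qd=-1.21150 0.11405 1.77426 rad/s, ee=0.32385 0.08431 0.63103 m, trq=-9.51116 -2.02559 -0.24960 N·m.
t=0.45000 s (step 45): ang=0.39412 -0.22811 1.65857 rad, qd=-1.15267 0.26318 1.73240 rad/s, ee=0.28202 0.09026 0.63726 m, trq=-8.36904 -1.66758 -0.30112 N·m.
t=0.50000 s (step 50): ang=0.33800 -0.21058 1.74397 rad, qd=-1.09197 0.44224 1.68291 rad/s, ee=0.24307 0.09679 0.63929 m, trq=-7.36244 -1.40567 -0.35055 N·m.
t=0.55000 s (step 55): ang=0.28495 -0.18350 1.82667 rad, qd=-1.03028 0.64469 1.62393 rad/s, ee=0.20744 0.10398 0.63756 m, trq=-6.47736 -1.23302 -0.39137 N·m.
t=0.60000 s (step 60): ang=0.23499 -0.14580 1.90616 rad, qd=-0.96860 0.86657 1.55384 rad/s, ee=0.17539 0.11180 0.63251 m, trq=-5.71057 -1.15017 -0.41808 N·m.
t=0.65000 s (step 65): ang=0.18809 -0.09660 1.98186 rad, qd=-0.90781 1.10421 1.47155 rad/s, ee=0.14701 0.12023 0.62458 m, trq=-5.06675 -1.16108 -0.42601 N·m.
t=0.70000 s (step 70): ang=0.14420 -0.03523 2.05314 rad, qd=-0.84863 1.35290 1.37649 rad/s, ee=0.12231 0.12918 0.61414 m, trq=-4.55701 -1.27103 -0.41122 N·m.
t=0.75000 s (step 75): ang=0.10322 0.03871 2.11937 rad, qd=-0.79166 1.60603 1.26871 rad/s, ee=0.10116 0.13855 0.60145 m, trq=-4.19686 -1.48484 -0.37068 N·m.
t=0.80000 s (step 80): ang=0.06501 0.12523 2.17991 rad, qd=-0.73744 1.85453 1.14904 rad/s, ee=0.08335 0.14817 0.58673 m, trq=-4.00223 -1.80470 -0.30274 N·m.
t=0.85000 s (step 85): ang=0.02944 0.22381 2.23423 rad, qd=-0.68649 2.08696 1.01928 rad/s, ee=0.06855 0.15782 0.57010 m, trq=-3.98198 -2.22732 -0.20768 N·m.
t=0.90000 s (step 90): ang=-0.00367 0.33335 2.28187 rad, qd=-0.63942 2.29011 0.88236 rad/s, ee=0.05636 0.16723 0.55167 m, trq=-4.12766 -2.74054 -0.08815 N·m.
t=0.95000 s (step 95): ang=-0.03455 0.45202 2.32257 rad, qd=-0.59692 2.45067 0.74226 rad/s, ee=0.04629 0.17603 0.53156 m, trq=-4.40383 -3.32083 0.05054 N·m.
t=1.00000 s (step 100): ang=-0.06343 0.57742 2.35629 rad, qd=-0.55977 2.55739 0.60384 rad/s, ee=0.03778 0.18385 0.50999 m, trq=-4.74591 -3.93330 0.20081 N·m.
t=1.05000 s (step 105): ang=-0.09060 0.70665 2.38324 rad, qd=-0.52862 2.60333 0.47243 rad/s, ee=0.03025 0.19031 0.48729 m, trq=-5.07089 -4.53586 0.35375 N·m.
t=1.10000 s (step 110): ang=-0.11637 0.83663 2.40390 rad, qd=-0.50374 2.58722 0.35311 rad/s, ee=0.02319 0.19514 0.46394 m, trq=-5.29924 -5.08688 0.50063 N·m.
t=1.15000 s (step 115): ang=-0.14105 0.96434 2.41898 rad, qd=-0.48474 2.51356 0.24995 rad/s, ee=0.01616 0.19816 0.44048 m, trq=-5.37760 -5.55357 0.63436 N·m.
t=1.20000 s (step 120): ang=-0.16490 1.08711 2.42935 rad, qd=-0.47054 2.39130 0.16536 rad/s, ee=0.00890 0.19940 0.41751 m, trq=-5.29047 -5.91742 0.75048 N·m.
t=1.25000 s (step 125): ang=-0.18813 1.20280 2.43596 rad, qd=-0.45939 2.23201 0.09980 rad/s, ee=0.00128 0.19900 0.39554 m, trq=-5.05659 -6.17503 0.84734 N·m.
t=1.30000 s (step 130): ang=-0.21084 1.30987 2.43974 rad, qd=-0.44918 2.04797 0.05219 rad/s, ee=-0.00666 0.19722 0.37501 m, trq=-4.71546 -6.33501 0.92543 N·m.
t=1.35000 s (step 135): ang=-0.23301 1.40736 2.44159 rad, qd=-0.43750 1.85101 0.02432 rad/s, ee=-0.01482 0.19441 0.35620 m, trq=-4.31036 -6.41215 0.98442 N·m.
t=1.40000 s (step 140): ang=-0.25451 1.49492 2.44256 rad, qd=-0.42215 1.65176 0.01454 rad/s, ee=-0.02302 0.19087 0.33930 m, trq=-3.88294 -6.42466 1.02648 N·m.
t=1.45000 s (step 145): ang=-0.27513 1.57263 2.44321 rad, qd=-0.40224 1.45800 0.01062 rad/s, ee=-0.03107 0.18693 0.32432 m, trq=-3.47043 -6.39304 1.05968 N·m.
t=1.50000 s (step 150): ang=-0.29463 1.64090 2.44373 rad, qd=-0.37745 1.27523 0.00895 rad/s, ee=-0.03876 0.18285 0.31120 m, trq=-3.09307 -6.33324 1.08691 N·m.
t=1.55000 s (step 155): ang=-0.31278 1.70040 2.44419 rad, qd=-0.34809 1.10712 0.00847 rad/s, ee=-0.04592 0.17884 0.29981 m, trq=-2.76085 -6.25742 1.10949 N·m.
t=1.60000 s (step 160): ang=-0.32936 1.75190 2.44465 rad, qd=-0.31503 0.95567 0.00864 rad/s, ee=-0.05246 0.17504 0.28997 m, trq=-2.47718 -6.17442 1.12835 N·m.
t=1.65000 s (step 165): ang=-0.34423 1.79627 2.44511 rad, qd=-0.27952 0.82154 0.00917 rad/s, ee=-0.05830 0.17153 0.28152 m, trq=-2.24113 -6.09034 1.14419 N·m.
t=1.70000 s (step 170): ang=-0.35729 1.83435 2.44561 rad, qd=-0.24298 0.70435 0.00986 rad/s, ee=-0.06342 0.16834 0.27430 m, trq=-2.04908 -6.00900 1.15761 N·m.
t=1.75000 s (step 175): ang=-0.36852 1.86697 2.44613 rad, qd=-0.20681 0.60300 0.01062 rad/s, ee=-0.06785 0.16548 0.26815 m, trq=-1.89598 -5.93262 1.16905 N·m.
t=1.77000 s (step 177): ang=-0.37252 1.87867 2.44635 rad, qd=-0.19274 0.56658 0.01092 rad/s, ee=-0.06943 0.16443 0.26596 m.
final ee position (m): -0.06943 0.16443 0.26596
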